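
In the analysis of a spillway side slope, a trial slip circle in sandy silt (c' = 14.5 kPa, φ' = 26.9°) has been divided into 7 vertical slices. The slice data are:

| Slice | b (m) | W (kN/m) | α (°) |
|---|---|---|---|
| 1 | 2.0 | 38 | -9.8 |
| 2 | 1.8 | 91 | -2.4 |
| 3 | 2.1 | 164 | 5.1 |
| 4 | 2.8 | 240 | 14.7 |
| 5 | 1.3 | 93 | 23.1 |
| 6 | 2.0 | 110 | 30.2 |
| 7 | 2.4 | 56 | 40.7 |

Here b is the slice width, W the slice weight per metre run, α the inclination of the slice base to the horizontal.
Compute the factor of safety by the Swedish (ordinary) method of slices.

Ordinary method of slices: FS = Σ[c'·Δl_i + (W_i cosα_i)·tanφ'] / Σ W_i sinα_i, with Δl_i = b_i / cosα_i.
Slice 1: Δl = 2.0/cos(-9.8°) = 2.030 m; N'_1 = 38·cos(-9.8°) = 37.4; c'Δl = 29.43; W sinα = -6.5
Slice 2: Δl = 1.8/cos(-2.4°) = 1.802 m; N'_2 = 91·cos(-2.4°) = 90.9; c'Δl = 26.12; W sinα = -3.8
Slice 3: Δl = 2.1/cos5.1° = 2.108 m; N'_3 = 164·cos5.1° = 163.4; c'Δl = 30.57; W sinα = 14.6
Slice 4: Δl = 2.8/cos14.7° = 2.895 m; N'_4 = 240·cos14.7° = 232.1; c'Δl = 41.97; W sinα = 60.9
Slice 5: Δl = 1.3/cos23.1° = 1.413 m; N'_5 = 93·cos23.1° = 85.5; c'Δl = 20.49; W sinα = 36.5
Slice 6: Δl = 2.0/cos30.2° = 2.314 m; N'_6 = 110·cos30.2° = 95.1; c'Δl = 33.55; W sinα = 55.3
Slice 7: Δl = 2.4/cos40.7° = 3.166 m; N'_7 = 56·cos40.7° = 42.5; c'Δl = 45.90; W sinα = 36.5
Σc'Δl = 228.0 kN/m; ΣN' = 746.9 kN/m; ΣW sinα = 193.5 kN/m
Resisting = 228.0 + 746.9·tan26.9° = 228.0 + 378.9 = 607.0 kN/m
FS = 607.0 / 193.5 = 3.136

FS = 3.14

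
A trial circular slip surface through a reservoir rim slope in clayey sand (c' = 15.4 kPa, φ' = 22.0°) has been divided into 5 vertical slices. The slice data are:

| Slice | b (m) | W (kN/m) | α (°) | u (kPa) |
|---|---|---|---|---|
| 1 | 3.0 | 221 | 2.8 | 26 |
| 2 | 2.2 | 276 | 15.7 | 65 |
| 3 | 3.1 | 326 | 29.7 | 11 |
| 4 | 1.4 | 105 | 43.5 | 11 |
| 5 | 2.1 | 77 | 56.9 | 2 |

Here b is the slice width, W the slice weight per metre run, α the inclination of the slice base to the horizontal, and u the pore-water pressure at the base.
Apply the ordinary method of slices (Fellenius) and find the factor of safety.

FS = 1.21

Ordinary method of slices: FS = Σ[c'·Δl_i + (W_i cosα_i − u_i·Δl_i)·tanφ'] / Σ W_i sinα_i, with Δl_i = b_i / cosα_i.
Slice 1: Δl = 3.0/cos2.8° = 3.004 m; N'_1 = 221·cos2.8° − 26·3.004 = 142.6; c'Δl = 46.26; W sinα = 10.8
Slice 2: Δl = 2.2/cos15.7° = 2.285 m; N'_2 = 276·cos15.7° − 65·2.285 = 117.2; c'Δl = 35.19; W sinα = 74.7
Slice 3: Δl = 3.1/cos29.7° = 3.569 m; N'_3 = 326·cos29.7° − 11·3.569 = 243.9; c'Δl = 54.96; W sinα = 161.5
Slice 4: Δl = 1.4/cos43.5° = 1.930 m; N'_4 = 105·cos43.5° − 11·1.930 = 54.9; c'Δl = 29.72; W sinα = 72.3
Slice 5: Δl = 2.1/cos56.9° = 3.845 m; N'_5 = 77·cos56.9° − 2·3.845 = 34.4; c'Δl = 59.22; W sinα = 64.5
Σc'Δl = 225.4 kN/m; ΣN' = 593.0 kN/m; ΣW sinα = 383.8 kN/m
Resisting = 225.4 + 593.0·tan22.0° = 225.4 + 239.6 = 464.9 kN/m
FS = 464.9 / 383.8 = 1.211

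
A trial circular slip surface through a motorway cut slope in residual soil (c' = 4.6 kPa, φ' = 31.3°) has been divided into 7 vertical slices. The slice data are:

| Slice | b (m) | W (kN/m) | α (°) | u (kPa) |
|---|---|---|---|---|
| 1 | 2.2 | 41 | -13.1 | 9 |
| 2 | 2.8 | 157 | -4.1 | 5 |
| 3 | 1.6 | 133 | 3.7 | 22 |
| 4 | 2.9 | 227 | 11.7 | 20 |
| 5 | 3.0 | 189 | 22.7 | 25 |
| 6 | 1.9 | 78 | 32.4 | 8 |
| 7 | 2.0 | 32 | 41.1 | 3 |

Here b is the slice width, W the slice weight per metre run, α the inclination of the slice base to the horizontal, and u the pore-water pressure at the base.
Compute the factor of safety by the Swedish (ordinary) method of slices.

Ordinary method of slices: FS = Σ[c'·Δl_i + (W_i cosα_i − u_i·Δl_i)·tanφ'] / Σ W_i sinα_i, with Δl_i = b_i / cosα_i.
Slice 1: Δl = 2.2/cos(-13.1°) = 2.259 m; N'_1 = 41·cos(-13.1°) − 9·2.259 = 19.6; c'Δl = 10.39; W sinα = -9.3
Slice 2: Δl = 2.8/cos(-4.1°) = 2.807 m; N'_2 = 157·cos(-4.1°) − 5·2.807 = 142.6; c'Δl = 12.91; W sinα = -11.2
Slice 3: Δl = 1.6/cos3.7° = 1.603 m; N'_3 = 133·cos3.7° − 22·1.603 = 97.4; c'Δl = 7.38; W sinα = 8.6
Slice 4: Δl = 2.9/cos11.7° = 2.962 m; N'_4 = 227·cos11.7° − 20·2.962 = 163.1; c'Δl = 13.62; W sinα = 46.0
Slice 5: Δl = 3.0/cos22.7° = 3.252 m; N'_5 = 189·cos22.7° − 25·3.252 = 93.1; c'Δl = 14.96; W sinα = 72.9
Slice 6: Δl = 1.9/cos32.4° = 2.250 m; N'_6 = 78·cos32.4° − 8·2.250 = 47.9; c'Δl = 10.35; W sinα = 41.8
Slice 7: Δl = 2.0/cos41.1° = 2.654 m; N'_7 = 32·cos41.1° − 3·2.654 = 16.2; c'Δl = 12.21; W sinα = 21.0
Σc'Δl = 81.8 kN/m; ΣN' = 579.7 kN/m; ΣW sinα = 169.9 kN/m
Resisting = 81.8 + 579.7·tan31.3° = 81.8 + 352.5 = 434.3 kN/m
FS = 434.3 / 169.9 = 2.557

FS = 2.56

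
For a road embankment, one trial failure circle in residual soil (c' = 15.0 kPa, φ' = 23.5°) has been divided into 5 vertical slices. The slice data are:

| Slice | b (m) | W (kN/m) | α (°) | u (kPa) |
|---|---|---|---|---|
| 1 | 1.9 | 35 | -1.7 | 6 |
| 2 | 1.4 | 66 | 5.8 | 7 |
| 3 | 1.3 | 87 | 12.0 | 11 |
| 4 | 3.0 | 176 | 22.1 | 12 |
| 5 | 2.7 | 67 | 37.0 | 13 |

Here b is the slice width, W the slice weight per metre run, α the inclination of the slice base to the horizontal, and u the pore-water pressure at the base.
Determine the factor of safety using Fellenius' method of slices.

Ordinary method of slices: FS = Σ[c'·Δl_i + (W_i cosα_i − u_i·Δl_i)·tanφ'] / Σ W_i sinα_i, with Δl_i = b_i / cosα_i.
Slice 1: Δl = 1.9/cos(-1.7°) = 1.901 m; N'_1 = 35·cos(-1.7°) − 6·1.901 = 23.6; c'Δl = 28.51; W sinα = -1.0
Slice 2: Δl = 1.4/cos5.8° = 1.407 m; N'_2 = 66·cos5.8° − 7·1.407 = 55.8; c'Δl = 21.11; W sinα = 6.7
Slice 3: Δl = 1.3/cos12.0° = 1.329 m; N'_3 = 87·cos12.0° − 11·1.329 = 70.5; c'Δl = 19.94; W sinα = 18.1
Slice 4: Δl = 3.0/cos22.1° = 3.238 m; N'_4 = 176·cos22.1° − 12·3.238 = 124.2; c'Δl = 48.57; W sinα = 66.2
Slice 5: Δl = 2.7/cos37.0° = 3.381 m; N'_5 = 67·cos37.0° − 13·3.381 = 9.6; c'Δl = 50.71; W sinα = 40.3
Σc'Δl = 168.8 kN/m; ΣN' = 283.6 kN/m; ΣW sinα = 130.3 kN/m
Resisting = 168.8 + 283.6·tan23.5° = 168.8 + 123.3 = 292.2 kN/m
FS = 292.2 / 130.3 = 2.243

FS = 2.24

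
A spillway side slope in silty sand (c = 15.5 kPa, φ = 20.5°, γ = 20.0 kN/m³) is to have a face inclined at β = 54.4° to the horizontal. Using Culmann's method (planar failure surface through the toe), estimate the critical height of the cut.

Culmann's analysis gives the critical failure plane at α_cr = (β + φ)/2 = (54.4 + 20.5)/2 = 37.5°, and the critical height
H_c = (4c/γ) · sinβ cosφ / [1 − cos(β − φ)]
    = (4·15.5/20.0) · sin54.4°·cos20.5° / [1 − cos(33.9°)]
    = 3.100 · 0.8131·0.9367 / [1 − 0.8300]
    = 3.100 · 0.7616 / 0.1700
    = 13.89 m

H_c = 13.89 m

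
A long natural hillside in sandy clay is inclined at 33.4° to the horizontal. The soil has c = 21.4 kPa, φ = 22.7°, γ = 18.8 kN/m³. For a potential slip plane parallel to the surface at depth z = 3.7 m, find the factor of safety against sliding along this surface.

FS = 1.30

For an infinite slope with a slip plane parallel to the surface (no pore pressure): FS = [c + γz cos²β tanφ] / [γz sinβ cosβ].
γz = 18.8·3.7 = 69.56 kN/m²
Numerator = 21.4 + 69.56·cos²33.4°·tan22.7° = 21.4 + 69.56·0.6970·0.4183 = 41.680 kPa
Denominator = 69.56·sin33.4°·cos33.4° = 69.56·0.5505·0.8348 = 31.968 kPa
FS = 41.680 / 31.968 = 1.304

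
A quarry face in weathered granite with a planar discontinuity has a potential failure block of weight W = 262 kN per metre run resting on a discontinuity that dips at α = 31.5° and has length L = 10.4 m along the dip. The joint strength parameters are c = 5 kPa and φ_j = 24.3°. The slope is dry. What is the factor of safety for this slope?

Resolving the block weight along and normal to the plane and applying the Mohr–Coulomb strength on the joint:
N' = W cosα = 262·cos31.5° = 223.4 kN/m
Driving force T = W sinα = 262·sin31.5° = 136.9 kN/m
Resisting force R = c·L + N'·tanφ_j = 5·10.4 + 223.4·tan24.3° = 52.0 + 100.9 = 152.9 kN/m
FS = R / T = 152.9 / 136.9 = 1.117

FS = 1.12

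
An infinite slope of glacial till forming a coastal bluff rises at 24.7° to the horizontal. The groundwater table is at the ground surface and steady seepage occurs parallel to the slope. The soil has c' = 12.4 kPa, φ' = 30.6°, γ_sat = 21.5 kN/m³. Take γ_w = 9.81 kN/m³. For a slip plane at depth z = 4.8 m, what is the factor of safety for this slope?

With seepage parallel to the slope and the water table at the surface, the effective normal stress on the slip plane uses the buoyant unit weight γ' = γ_sat − γ_w while the driving shear stress uses γ_sat:
FS = [c' + γ' z cos²β tanφ'] / [γ_sat z sinβ cosβ]
γ' = 21.5 − 9.81 = 11.69 kN/m³
Numerator = 12.4 + 11.69·4.8·cos²24.7°·tan30.6° = 12.4 + 11.69·4.8·0.8254·0.5914 = 39.790 kPa
Denominator = 21.5·4.8·sin24.7°·cos24.7° = 21.5·4.8·0.4179·0.9085 = 39.178 kPa
FS = 39.790 / 39.178 = 1.016

FS = 1.02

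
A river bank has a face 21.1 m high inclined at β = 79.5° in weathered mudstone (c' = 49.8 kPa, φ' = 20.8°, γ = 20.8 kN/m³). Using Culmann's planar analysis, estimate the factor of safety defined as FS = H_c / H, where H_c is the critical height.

FS = 0.87

H_c = (4c'/γ) · sinβ cosφ' / [1 − cos(β − φ')]
    = (4·49.8/20.8) · sin79.5°·cos20.8° / [1 − cos58.7°]
    = 9.577 · 0.9192 / 0.4805 = 18.32 m
FS = H_c / H = 18.32 / 21.1 = 0.868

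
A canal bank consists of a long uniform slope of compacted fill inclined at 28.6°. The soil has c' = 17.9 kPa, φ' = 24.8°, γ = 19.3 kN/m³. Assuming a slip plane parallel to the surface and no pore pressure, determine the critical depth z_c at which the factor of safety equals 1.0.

z_c = 14.47 m

Setting FS = 1.00 in FS = [c' + γz cos²β tanφ'] / [γz sinβ cosβ] and solving for z:
z = c' / [γ cosβ (FS·sinβ − cosβ·tanφ')]
  = 17.9 / [19.3·cos28.6°·(1.00·sin28.6° − cos28.6°·tan24.8°)]
  = 17.9 / [19.3·0.8780·(1.00·0.4787 − 0.8780·0.4621)]
  = 17.9 / 1.2371 = 14.469 m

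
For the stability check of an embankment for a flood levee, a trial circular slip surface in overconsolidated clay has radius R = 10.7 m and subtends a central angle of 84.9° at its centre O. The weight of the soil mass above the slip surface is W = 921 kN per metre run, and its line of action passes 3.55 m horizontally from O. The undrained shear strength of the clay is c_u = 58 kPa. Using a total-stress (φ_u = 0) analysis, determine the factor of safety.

Taking moments about the centre O, the resisting moment is provided by the undrained shear strength acting along the arc:
Arc length L_a = R·θ = 10.7·(84.9°·π/180) = 10.7·1.4818 = 15.86 m
M_R = c_u·L_a·R = 58·15.86·10.7 = 9839.7 kN·m/m
M_D = W·d = 921·3.55 = 3269.5 kN·m/m
FS = M_R / M_D = 9839.7 / 3269.5 = 3.009

FS = 3.01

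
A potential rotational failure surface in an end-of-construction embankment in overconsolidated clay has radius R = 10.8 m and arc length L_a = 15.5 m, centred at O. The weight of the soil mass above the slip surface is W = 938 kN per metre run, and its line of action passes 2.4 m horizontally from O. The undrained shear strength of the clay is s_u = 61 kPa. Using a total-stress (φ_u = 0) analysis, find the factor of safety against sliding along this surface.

Taking moments about the centre O, the resisting moment is provided by the undrained shear strength acting along the arc:
M_R = s_u·L_a·R = 61·15.50·10.8 = 10211.4 kN·m/m
M_D = W·d = 938·2.4 = 2251.2 kN·m/m
FS = M_R / M_D = 10211.4 / 2251.2 = 4.536

FS = 4.54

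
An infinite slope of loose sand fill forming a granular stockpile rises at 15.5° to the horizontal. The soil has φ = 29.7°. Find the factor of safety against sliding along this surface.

FS = 2.06

For a dry cohesionless infinite slope the factor of safety is FS = tanφ / tanβ.
FS = tan29.7° / tan15.5° = 0.5704 / 0.2773 = 2.057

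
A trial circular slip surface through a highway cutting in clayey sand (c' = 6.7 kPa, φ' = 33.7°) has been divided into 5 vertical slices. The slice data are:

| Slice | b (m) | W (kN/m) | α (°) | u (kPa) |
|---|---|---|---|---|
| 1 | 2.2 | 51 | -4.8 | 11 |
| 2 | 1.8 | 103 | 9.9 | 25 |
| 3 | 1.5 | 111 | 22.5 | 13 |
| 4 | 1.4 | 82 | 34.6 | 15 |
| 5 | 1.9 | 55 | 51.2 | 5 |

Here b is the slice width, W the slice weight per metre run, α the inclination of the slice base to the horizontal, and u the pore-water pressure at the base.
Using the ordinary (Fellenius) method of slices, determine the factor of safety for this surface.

FS = 1.51

Ordinary method of slices: FS = Σ[c'·Δl_i + (W_i cosα_i − u_i·Δl_i)·tanφ'] / Σ W_i sinα_i, with Δl_i = b_i / cosα_i.
Slice 1: Δl = 2.2/cos(-4.8°) = 2.208 m; N'_1 = 51·cos(-4.8°) − 11·2.208 = 26.5; c'Δl = 14.79; W sinα = -4.3
Slice 2: Δl = 1.8/cos9.9° = 1.827 m; N'_2 = 103·cos9.9° − 25·1.827 = 55.8; c'Δl = 12.24; W sinα = 17.7
Slice 3: Δl = 1.5/cos22.5° = 1.624 m; N'_3 = 111·cos22.5° − 13·1.624 = 81.4; c'Δl = 10.88; W sinα = 42.5
Slice 4: Δl = 1.4/cos34.6° = 1.701 m; N'_4 = 82·cos34.6° − 15·1.701 = 42.0; c'Δl = 11.40; W sinα = 46.6
Slice 5: Δl = 1.9/cos51.2° = 3.032 m; N'_5 = 55·cos51.2° − 5·3.032 = 19.3; c'Δl = 20.32; W sinα = 42.9
Σc'Δl = 69.6 kN/m; ΣN' = 225.1 kN/m; ΣW sinα = 145.3 kN/m
Resisting = 69.6 + 225.1·tan33.7° = 69.6 + 150.1 = 219.7 kN/m
FS = 219.7 / 145.3 = 1.512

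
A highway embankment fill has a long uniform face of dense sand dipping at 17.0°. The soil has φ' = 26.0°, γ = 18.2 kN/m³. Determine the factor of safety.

For a dry cohesionless infinite slope the factor of safety is FS = tanφ' / tanβ.
FS = tan26.0° / tan17.0° = 0.4877 / 0.3057 = 1.595

FS = 1.60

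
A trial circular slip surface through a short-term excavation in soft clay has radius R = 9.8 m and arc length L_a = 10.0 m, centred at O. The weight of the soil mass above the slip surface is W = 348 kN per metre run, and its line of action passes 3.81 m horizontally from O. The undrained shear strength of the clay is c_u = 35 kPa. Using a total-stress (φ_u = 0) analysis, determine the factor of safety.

Taking moments about the centre O, the resisting moment is provided by the undrained shear strength acting along the arc:
M_R = c_u·L_a·R = 35·10.00·9.8 = 3430.0 kN·m/m
M_D = W·d = 348·3.81 = 1325.9 kN·m/m
FS = M_R / M_D = 3430.0 / 1325.9 = 2.587

FS = 2.59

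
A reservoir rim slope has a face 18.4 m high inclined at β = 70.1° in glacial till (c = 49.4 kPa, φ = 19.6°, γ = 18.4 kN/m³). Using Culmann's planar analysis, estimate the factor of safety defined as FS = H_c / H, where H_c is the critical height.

H_c = (4c/γ) · sinβ cosφ / [1 − cos(β − φ)]
    = (4·49.4/18.4) · sin70.1°·cos19.6° / [1 − cos50.5°]
    = 10.739 · 0.8858 / 0.3639 = 26.14 m
FS = H_c / H = 26.14 / 18.4 = 1.421

FS = 1.42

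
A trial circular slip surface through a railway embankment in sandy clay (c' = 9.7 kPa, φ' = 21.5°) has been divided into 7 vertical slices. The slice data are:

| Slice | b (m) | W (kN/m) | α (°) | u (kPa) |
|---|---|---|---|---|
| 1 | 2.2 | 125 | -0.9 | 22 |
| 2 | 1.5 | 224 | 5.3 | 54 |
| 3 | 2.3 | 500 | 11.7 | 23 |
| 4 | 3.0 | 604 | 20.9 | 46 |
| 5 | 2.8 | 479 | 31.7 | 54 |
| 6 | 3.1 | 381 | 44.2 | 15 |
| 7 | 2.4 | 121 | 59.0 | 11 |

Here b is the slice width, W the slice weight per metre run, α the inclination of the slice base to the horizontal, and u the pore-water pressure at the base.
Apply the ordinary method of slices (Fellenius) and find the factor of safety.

Ordinary method of slices: FS = Σ[c'·Δl_i + (W_i cosα_i − u_i·Δl_i)·tanφ'] / Σ W_i sinα_i, with Δl_i = b_i / cosα_i.
Slice 1: Δl = 2.2/cos(-0.9°) = 2.200 m; N'_1 = 125·cos(-0.9°) − 22·2.200 = 76.6; c'Δl = 21.34; W sinα = -2.0
Slice 2: Δl = 1.5/cos5.3° = 1.506 m; N'_2 = 224·cos5.3° − 54·1.506 = 141.7; c'Δl = 14.61; W sinα = 20.7
Slice 3: Δl = 2.3/cos11.7° = 2.349 m; N'_3 = 500·cos11.7° − 23·2.349 = 435.6; c'Δl = 22.78; W sinα = 101.4
Slice 4: Δl = 3.0/cos20.9° = 3.211 m; N'_4 = 604·cos20.9° − 46·3.211 = 416.5; c'Δl = 31.15; W sinα = 215.5
Slice 5: Δl = 2.8/cos31.7° = 3.291 m; N'_5 = 479·cos31.7° − 54·3.291 = 229.8; c'Δl = 31.92; W sinα = 251.7
Slice 6: Δl = 3.1/cos44.2° = 4.324 m; N'_6 = 381·cos44.2° − 15·4.324 = 208.3; c'Δl = 41.94; W sinα = 265.6
Slice 7: Δl = 2.4/cos59.0° = 4.660 m; N'_7 = 121·cos59.0° − 11·4.660 = 11.1; c'Δl = 45.20; W sinα = 103.7
Σc'Δl = 209.0 kN/m; ΣN' = 1519.6 kN/m; ΣW sinα = 956.6 kN/m
Resisting = 209.0 + 1519.6·tan21.5° = 209.0 + 598.6 = 807.5 kN/m
FS = 807.5 / 956.6 = 0.844

FS = 0.84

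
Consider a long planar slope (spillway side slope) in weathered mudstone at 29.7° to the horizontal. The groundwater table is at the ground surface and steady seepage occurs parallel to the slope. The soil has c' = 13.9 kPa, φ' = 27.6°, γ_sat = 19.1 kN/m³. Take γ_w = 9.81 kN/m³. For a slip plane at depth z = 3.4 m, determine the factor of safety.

With seepage parallel to the slope and the water table at the surface, the effective normal stress on the slip plane uses the buoyant unit weight γ' = γ_sat − γ_w while the driving shear stress uses γ_sat:
FS = [c' + γ' z cos²β tanφ'] / [γ_sat z sinβ cosβ]
γ' = 19.1 − 9.81 = 9.29 kN/m³
Numerator = 13.9 + 9.29·3.4·cos²29.7°·tan27.6° = 13.9 + 9.29·3.4·0.7545·0.5228 = 26.359 kPa
Denominator = 19.1·3.4·sin29.7°·cos29.7° = 19.1·3.4·0.4955·0.8686 = 27.948 kPa
FS = 26.359 / 27.948 = 0.943

FS = 0.94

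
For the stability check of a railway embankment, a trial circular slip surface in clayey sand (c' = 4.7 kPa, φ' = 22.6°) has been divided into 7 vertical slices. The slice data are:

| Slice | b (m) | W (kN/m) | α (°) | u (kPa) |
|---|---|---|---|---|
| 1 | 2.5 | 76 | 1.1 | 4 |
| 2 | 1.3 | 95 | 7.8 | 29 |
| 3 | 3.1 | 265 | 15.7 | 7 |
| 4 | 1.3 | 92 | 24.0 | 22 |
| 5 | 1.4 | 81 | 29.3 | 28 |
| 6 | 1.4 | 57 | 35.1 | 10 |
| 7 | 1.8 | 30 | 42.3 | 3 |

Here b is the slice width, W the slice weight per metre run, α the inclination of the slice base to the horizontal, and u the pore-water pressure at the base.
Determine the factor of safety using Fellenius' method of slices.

FS = 1.23

Ordinary method of slices: FS = Σ[c'·Δl_i + (W_i cosα_i − u_i·Δl_i)·tanφ'] / Σ W_i sinα_i, with Δl_i = b_i / cosα_i.
Slice 1: Δl = 2.5/cos1.1° = 2.500 m; N'_1 = 76·cos1.1° − 4·2.500 = 66.0; c'Δl = 11.75; W sinα = 1.5
Slice 2: Δl = 1.3/cos7.8° = 1.312 m; N'_2 = 95·cos7.8° − 29·1.312 = 56.1; c'Δl = 6.17; W sinα = 12.9
Slice 3: Δl = 3.1/cos15.7° = 3.220 m; N'_3 = 265·cos15.7° − 7·3.220 = 232.6; c'Δl = 15.13; W sinα = 71.7
Slice 4: Δl = 1.3/cos24.0° = 1.423 m; N'_4 = 92·cos24.0° − 22·1.423 = 52.7; c'Δl = 6.69; W sinα = 37.4
Slice 5: Δl = 1.4/cos29.3° = 1.605 m; N'_5 = 81·cos29.3° − 28·1.605 = 25.7; c'Δl = 7.55; W sinα = 39.6
Slice 6: Δl = 1.4/cos35.1° = 1.711 m; N'_6 = 57·cos35.1° − 10·1.711 = 29.5; c'Δl = 8.04; W sinα = 32.8
Slice 7: Δl = 1.8/cos42.3° = 2.434 m; N'_7 = 30·cos42.3° − 3·2.434 = 14.9; c'Δl = 11.44; W sinα = 20.2
Σc'Δl = 66.8 kN/m; ΣN' = 477.5 kN/m; ΣW sinα = 216.1 kN/m
Resisting = 66.8 + 477.5·tan22.6° = 66.8 + 198.7 = 265.5 kN/m
FS = 265.5 / 216.1 = 1.229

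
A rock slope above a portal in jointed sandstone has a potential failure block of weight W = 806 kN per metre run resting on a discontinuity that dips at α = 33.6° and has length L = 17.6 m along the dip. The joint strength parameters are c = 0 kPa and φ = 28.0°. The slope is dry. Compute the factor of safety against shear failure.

Resolving the block weight along and normal to the plane and applying the Mohr–Coulomb strength on the joint:
N' = W cosα = 806·cos33.6° = 671.3 kN/m
Driving force T = W sinα = 806·sin33.6° = 446.0 kN/m
Resisting force R = c·L + N'·tanφ = 0·17.6 + 671.3·tan28.0° = 0.0 + 357.0 = 357.0 kN/m
FS = R / T = 357.0 / 446.0 = 0.800

FS = 0.80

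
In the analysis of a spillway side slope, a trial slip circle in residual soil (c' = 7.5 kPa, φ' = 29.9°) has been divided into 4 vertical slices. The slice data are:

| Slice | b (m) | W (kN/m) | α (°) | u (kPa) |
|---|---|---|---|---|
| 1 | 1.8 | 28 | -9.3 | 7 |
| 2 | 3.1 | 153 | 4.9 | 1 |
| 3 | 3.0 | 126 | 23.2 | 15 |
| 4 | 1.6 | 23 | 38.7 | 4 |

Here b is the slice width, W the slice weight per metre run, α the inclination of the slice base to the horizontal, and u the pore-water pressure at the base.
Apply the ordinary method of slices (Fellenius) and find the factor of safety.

Ordinary method of slices: FS = Σ[c'·Δl_i + (W_i cosα_i − u_i·Δl_i)·tanφ'] / Σ W_i sinα_i, with Δl_i = b_i / cosα_i.
Slice 1: Δl = 1.8/cos(-9.3°) = 1.824 m; N'_1 = 28·cos(-9.3°) − 7·1.824 = 14.9; c'Δl = 13.68; W sinα = -4.5
Slice 2: Δl = 3.1/cos4.9° = 3.111 m; N'_2 = 153·cos4.9° − 1·3.111 = 149.3; c'Δl = 23.34; W sinα = 13.1
Slice 3: Δl = 3.0/cos23.2° = 3.264 m; N'_3 = 126·cos23.2° − 15·3.264 = 66.9; c'Δl = 24.48; W sinα = 49.6
Slice 4: Δl = 1.6/cos38.7° = 2.050 m; N'_4 = 23·cos38.7° − 4·2.050 = 9.7; c'Δl = 15.38; W sinα = 14.4
Σc'Δl = 76.9 kN/m; ΣN' = 240.8 kN/m; ΣW sinα = 72.6 kN/m
Resisting = 76.9 + 240.8·tan29.9° = 76.9 + 138.5 = 215.3 kN/m
FS = 215.3 / 72.6 = 2.968

FS = 2.97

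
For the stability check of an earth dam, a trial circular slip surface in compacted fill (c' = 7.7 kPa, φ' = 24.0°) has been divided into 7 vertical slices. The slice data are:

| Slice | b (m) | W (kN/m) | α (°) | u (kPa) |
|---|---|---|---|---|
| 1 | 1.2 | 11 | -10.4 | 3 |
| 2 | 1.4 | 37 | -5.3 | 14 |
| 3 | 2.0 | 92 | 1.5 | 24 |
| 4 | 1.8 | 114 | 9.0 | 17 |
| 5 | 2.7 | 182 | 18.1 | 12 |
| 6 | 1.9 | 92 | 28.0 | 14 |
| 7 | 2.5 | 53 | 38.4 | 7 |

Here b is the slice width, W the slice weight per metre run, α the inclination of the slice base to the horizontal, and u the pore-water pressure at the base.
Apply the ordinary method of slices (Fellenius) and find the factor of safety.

Ordinary method of slices: FS = Σ[c'·Δl_i + (W_i cosα_i − u_i·Δl_i)·tanφ'] / Σ W_i sinα_i, with Δl_i = b_i / cosα_i.
Slice 1: Δl = 1.2/cos(-10.4°) = 1.220 m; N'_1 = 11·cos(-10.4°) − 3·1.220 = 7.2; c'Δl = 9.39; W sinα = -2.0
Slice 2: Δl = 1.4/cos(-5.3°) = 1.406 m; N'_2 = 37·cos(-5.3°) − 14·1.406 = 17.2; c'Δl = 10.83; W sinα = -3.4
Slice 3: Δl = 2.0/cos1.5° = 2.001 m; N'_3 = 92·cos1.5° − 24·2.001 = 44.0; c'Δl = 15.41; W sinα = 2.4
Slice 4: Δl = 1.8/cos9.0° = 1.822 m; N'_4 = 114·cos9.0° − 17·1.822 = 81.6; c'Δl = 14.03; W sinα = 17.8
Slice 5: Δl = 2.7/cos18.1° = 2.841 m; N'_5 = 182·cos18.1° − 12·2.841 = 138.9; c'Δl = 21.87; W sinα = 56.5
Slice 6: Δl = 1.9/cos28.0° = 2.152 m; N'_6 = 92·cos28.0° − 14·2.152 = 51.1; c'Δl = 16.57; W sinα = 43.2
Slice 7: Δl = 2.5/cos38.4° = 3.190 m; N'_7 = 53·cos38.4° − 7·3.190 = 19.2; c'Δl = 24.56; W sinα = 32.9
Σc'Δl = 112.7 kN/m; ΣN' = 359.1 kN/m; ΣW sinα = 147.5 kN/m
Resisting = 112.7 + 359.1·tan24.0° = 112.7 + 159.9 = 272.5 kN/m
FS = 272.5 / 147.5 = 1.848

FS = 1.85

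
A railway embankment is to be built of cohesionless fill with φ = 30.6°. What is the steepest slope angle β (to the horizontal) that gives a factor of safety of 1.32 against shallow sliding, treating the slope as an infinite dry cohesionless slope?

For an infinite dry cohesionless slope FS = tanφ/tanβ, so tanβ = tanφ / FS.
tanβ = tan30.6° / 1.32 = 0.5914 / 1.32 = 0.4480
β = arctan(0.4480) = 24.13°

β = 24.1°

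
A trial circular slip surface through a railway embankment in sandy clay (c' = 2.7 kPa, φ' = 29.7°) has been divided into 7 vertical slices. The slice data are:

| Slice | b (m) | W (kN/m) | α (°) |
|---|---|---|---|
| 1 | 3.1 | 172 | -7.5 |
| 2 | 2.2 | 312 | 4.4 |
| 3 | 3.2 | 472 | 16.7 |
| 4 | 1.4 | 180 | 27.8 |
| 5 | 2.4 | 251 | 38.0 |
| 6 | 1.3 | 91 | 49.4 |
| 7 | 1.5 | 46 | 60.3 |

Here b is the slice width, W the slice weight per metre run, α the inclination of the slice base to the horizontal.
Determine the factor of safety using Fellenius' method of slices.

FS = 1.72

Ordinary method of slices: FS = Σ[c'·Δl_i + (W_i cosα_i)·tanφ'] / Σ W_i sinα_i, with Δl_i = b_i / cosα_i.
Slice 1: Δl = 3.1/cos(-7.5°) = 3.127 m; N'_1 = 172·cos(-7.5°) = 170.5; c'Δl = 8.44; W sinα = -22.5
Slice 2: Δl = 2.2/cos4.4° = 2.207 m; N'_2 = 312·cos4.4° = 311.1; c'Δl = 5.96; W sinα = 23.9
Slice 3: Δl = 3.2/cos16.7° = 3.341 m; N'_3 = 472·cos16.7° = 452.1; c'Δl = 9.02; W sinα = 135.6
Slice 4: Δl = 1.4/cos27.8° = 1.583 m; N'_4 = 180·cos27.8° = 159.2; c'Δl = 4.27; W sinα = 83.9
Slice 5: Δl = 2.4/cos38.0° = 3.046 m; N'_5 = 251·cos38.0° = 197.8; c'Δl = 8.22; W sinα = 154.5
Slice 6: Δl = 1.3/cos49.4° = 1.998 m; N'_6 = 91·cos49.4° = 59.2; c'Δl = 5.39; W sinα = 69.1
Slice 7: Δl = 1.5/cos60.3° = 3.027 m; N'_7 = 46·cos60.3° = 22.8; c'Δl = 8.17; W sinα = 40.0
Σc'Δl = 49.5 kN/m; ΣN' = 1372.7 kN/m; ΣW sinα = 484.7 kN/m
Resisting = 49.5 + 1372.7·tan29.7° = 49.5 + 783.0 = 832.5 kN/m
FS = 832.5 / 484.7 = 1.718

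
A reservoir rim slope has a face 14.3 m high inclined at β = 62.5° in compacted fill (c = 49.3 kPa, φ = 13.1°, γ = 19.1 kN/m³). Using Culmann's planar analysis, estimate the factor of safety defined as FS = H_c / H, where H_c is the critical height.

FS = 1.79

H_c = (4c/γ) · sinβ cosφ / [1 − cos(β − φ)]
    = (4·49.3/19.1) · sin62.5°·cos13.1° / [1 − cos49.4°]
    = 10.325 · 0.8639 / 0.3492 = 25.54 m
FS = H_c / H = 25.54 / 14.3 = 1.786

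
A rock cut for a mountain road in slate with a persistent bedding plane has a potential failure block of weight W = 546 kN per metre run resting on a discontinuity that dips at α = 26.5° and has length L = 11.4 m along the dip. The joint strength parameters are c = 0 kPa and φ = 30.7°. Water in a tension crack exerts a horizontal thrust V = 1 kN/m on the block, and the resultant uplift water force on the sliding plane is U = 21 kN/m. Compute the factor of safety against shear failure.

Resolving the block weight along and normal to the plane and applying the Mohr–Coulomb strength on the joint:
N' = W cosα − U − V sinα = 546·cos26.5° − 21 − 1·sin26.5° = 467.2 kN/m
Driving force T = W sinα + V cosα = 546·sin26.5° + 1·cos26.5° = 244.5 kN/m
Resisting force R = c·L + N'·tanφ = 0·11.4 + 467.2·tan30.7° = 0.0 + 277.4 = 277.4 kN/m
FS = R / T = 277.4 / 244.5 = 1.134

FS = 1.13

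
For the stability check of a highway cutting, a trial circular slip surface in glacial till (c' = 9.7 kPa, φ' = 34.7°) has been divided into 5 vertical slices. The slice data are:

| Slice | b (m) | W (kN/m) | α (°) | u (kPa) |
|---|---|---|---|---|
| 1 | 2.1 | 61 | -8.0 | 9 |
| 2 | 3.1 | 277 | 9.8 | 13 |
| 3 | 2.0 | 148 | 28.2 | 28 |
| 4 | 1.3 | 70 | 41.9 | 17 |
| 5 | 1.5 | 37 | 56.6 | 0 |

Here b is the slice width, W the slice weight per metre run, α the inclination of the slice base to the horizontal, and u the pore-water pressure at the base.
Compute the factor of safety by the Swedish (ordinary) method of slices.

FS = 2.05

Ordinary method of slices: FS = Σ[c'·Δl_i + (W_i cosα_i − u_i·Δl_i)·tanφ'] / Σ W_i sinα_i, with Δl_i = b_i / cosα_i.
Slice 1: Δl = 2.1/cos(-8.0°) = 2.121 m; N'_1 = 61·cos(-8.0°) − 9·2.121 = 41.3; c'Δl = 20.57; W sinα = -8.5
Slice 2: Δl = 3.1/cos9.8° = 3.146 m; N'_2 = 277·cos9.8° − 13·3.146 = 232.1; c'Δl = 30.52; W sinα = 47.1
Slice 3: Δl = 2.0/cos28.2° = 2.269 m; N'_3 = 148·cos28.2° − 28·2.269 = 66.9; c'Δl = 22.01; W sinα = 69.9
Slice 4: Δl = 1.3/cos41.9° = 1.747 m; N'_4 = 70·cos41.9° − 17·1.747 = 22.4; c'Δl = 16.94; W sinα = 46.7
Slice 5: Δl = 1.5/cos56.6° = 2.725 m; N'_5 = 37·cos56.6° − 0·2.725 = 20.4; c'Δl = 26.43; W sinα = 30.9
Σc'Δl = 116.5 kN/m; ΣN' = 383.1 kN/m; ΣW sinα = 186.2 kN/m
Resisting = 116.5 + 383.1·tan34.7° = 116.5 + 265.2 = 381.7 kN/m
FS = 381.7 / 186.2 = 2.050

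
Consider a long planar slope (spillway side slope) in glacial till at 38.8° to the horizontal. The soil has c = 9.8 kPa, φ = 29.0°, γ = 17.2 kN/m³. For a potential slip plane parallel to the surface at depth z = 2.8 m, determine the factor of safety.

FS = 1.11

For an infinite slope with a slip plane parallel to the surface (no pore pressure): FS = [c + γz cos²β tanφ] / [γz sinβ cosβ].
γz = 17.2·2.8 = 48.16 kN/m²
Numerator = 9.8 + 48.16·cos²38.8°·tan29.0° = 9.8 + 48.16·0.6074·0.5543 = 26.014 kPa
Denominator = 48.16·sin38.8°·cos38.8° = 48.16·0.6266·0.7793 = 23.518 kPa
FS = 26.014 / 23.518 = 1.106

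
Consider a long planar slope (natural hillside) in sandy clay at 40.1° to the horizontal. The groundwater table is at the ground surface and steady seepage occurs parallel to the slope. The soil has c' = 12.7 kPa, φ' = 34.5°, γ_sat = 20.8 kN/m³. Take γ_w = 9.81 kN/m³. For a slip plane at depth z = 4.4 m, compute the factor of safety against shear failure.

With seepage parallel to the slope and the water table at the surface, the effective normal stress on the slip plane uses the buoyant unit weight γ' = γ_sat − γ_w while the driving shear stress uses γ_sat:
FS = [c' + γ' z cos²β tanφ'] / [γ_sat z sinβ cosβ]
γ' = 20.8 − 9.81 = 10.99 kN/m³
Numerator = 12.7 + 10.99·4.4·cos²40.1°·tan34.5° = 12.7 + 10.99·4.4·0.5851·0.6873 = 32.145 kPa
Denominator = 20.8·4.4·sin40.1°·cos40.1° = 20.8·4.4·0.6441·0.7649 = 45.092 kPa
FS = 32.145 / 45.092 = 0.713

FS = 0.71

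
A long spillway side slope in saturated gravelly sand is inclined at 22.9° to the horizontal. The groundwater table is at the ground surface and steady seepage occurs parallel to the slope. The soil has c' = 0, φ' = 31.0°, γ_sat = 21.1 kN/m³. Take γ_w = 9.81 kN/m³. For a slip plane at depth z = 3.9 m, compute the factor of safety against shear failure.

FS = 0.76

With seepage parallel to the slope and the water table at the surface, the effective normal stress on the slip plane uses the buoyant unit weight γ' = γ_sat − γ_w while the driving shear stress uses γ_sat:
FS = [c' + γ' z cos²β tanφ'] / [γ_sat z sinβ cosβ]
(For c' = 0 this reduces to FS = (γ'/γ_sat)·tanφ'/tanβ.)
γ' = 21.1 − 9.81 = 11.29 kN/m³
Numerator = 0.0 + 11.29·3.9·cos²22.9°·tan31.0° = 0.0 + 11.29·3.9·0.8486·0.6009 = 22.451 kPa
Denominator = 21.1·3.9·sin22.9°·cos22.9° = 21.1·3.9·0.3891·0.9212 = 29.497 kPa
FS = 22.451 / 29.497 = 0.761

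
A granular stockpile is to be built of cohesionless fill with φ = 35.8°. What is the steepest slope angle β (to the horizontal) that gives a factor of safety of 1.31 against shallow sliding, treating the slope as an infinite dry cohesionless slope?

β = 28.8°

For an infinite dry cohesionless slope FS = tanφ/tanβ, so tanβ = tanφ / FS.
tanβ = tan35.8° / 1.31 = 0.7212 / 1.31 = 0.5506
β = arctan(0.5506) = 28.84°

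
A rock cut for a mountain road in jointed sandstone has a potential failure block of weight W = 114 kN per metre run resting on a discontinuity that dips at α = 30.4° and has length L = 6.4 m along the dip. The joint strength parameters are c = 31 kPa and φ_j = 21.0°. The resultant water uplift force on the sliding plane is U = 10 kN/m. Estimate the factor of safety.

Resolving the block weight along and normal to the plane and applying the Mohr–Coulomb strength on the joint:
N' = W cosα − U = 114·cos30.4° − 10 = 88.3 kN/m
Driving force T = W sinα = 114·sin30.4° = 57.7 kN/m
Resisting force R = c·L + N'·tanφ_j = 31·6.4 + 88.3·tan21.0° = 198.4 + 33.9 = 232.3 kN/m
FS = R / T = 232.3 / 57.7 = 4.027

FS = 4.03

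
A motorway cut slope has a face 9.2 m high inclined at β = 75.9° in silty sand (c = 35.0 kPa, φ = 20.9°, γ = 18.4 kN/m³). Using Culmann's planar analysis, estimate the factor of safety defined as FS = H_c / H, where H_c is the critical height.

H_c = (4c/γ) · sinβ cosφ / [1 − cos(β − φ)]
    = (4·35.0/18.4) · sin75.9°·cos20.9° / [1 − cos55.0°]
    = 7.609 · 0.9061 / 0.4264 = 16.17 m
FS = H_c / H = 16.17 / 9.2 = 1.757

FS = 1.76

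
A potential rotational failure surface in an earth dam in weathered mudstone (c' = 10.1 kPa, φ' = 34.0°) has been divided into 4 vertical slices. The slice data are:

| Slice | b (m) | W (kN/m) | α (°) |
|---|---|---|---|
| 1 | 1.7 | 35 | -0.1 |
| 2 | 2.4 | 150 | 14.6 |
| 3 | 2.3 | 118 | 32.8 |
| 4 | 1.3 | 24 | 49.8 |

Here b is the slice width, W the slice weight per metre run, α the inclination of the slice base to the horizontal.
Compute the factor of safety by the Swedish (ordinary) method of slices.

Ordinary method of slices: FS = Σ[c'·Δl_i + (W_i cosα_i)·tanφ'] / Σ W_i sinα_i, with Δl_i = b_i / cosα_i.
Slice 1: Δl = 1.7/cos(-0.1°) = 1.700 m; N'_1 = 35·cos(-0.1°) = 35.0; c'Δl = 17.17; W sinα = -0.1
Slice 2: Δl = 2.4/cos14.6° = 2.480 m; N'_2 = 150·cos14.6° = 145.2; c'Δl = 25.05; W sinα = 37.8
Slice 3: Δl = 2.3/cos32.8° = 2.736 m; N'_3 = 118·cos32.8° = 99.2; c'Δl = 27.64; W sinα = 63.9
Slice 4: Δl = 1.3/cos49.8° = 2.014 m; N'_4 = 24·cos49.8° = 15.5; c'Δl = 20.34; W sinα = 18.3
Σc'Δl = 90.2 kN/m; ΣN' = 294.8 kN/m; ΣW sinα = 120.0 kN/m
Resisting = 90.2 + 294.8·tan34.0° = 90.2 + 198.9 = 289.1 kN/m
FS = 289.1 / 120.0 = 2.409

FS = 2.41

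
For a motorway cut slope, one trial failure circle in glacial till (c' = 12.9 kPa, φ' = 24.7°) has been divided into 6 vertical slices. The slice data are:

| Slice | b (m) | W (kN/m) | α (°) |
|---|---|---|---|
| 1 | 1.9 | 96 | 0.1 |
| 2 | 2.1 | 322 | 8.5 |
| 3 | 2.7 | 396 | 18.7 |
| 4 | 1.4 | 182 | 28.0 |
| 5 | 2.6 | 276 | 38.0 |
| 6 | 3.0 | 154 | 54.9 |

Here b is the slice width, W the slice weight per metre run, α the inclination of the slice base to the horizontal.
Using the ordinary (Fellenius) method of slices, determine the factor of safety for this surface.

FS = 1.43

Ordinary method of slices: FS = Σ[c'·Δl_i + (W_i cosα_i)·tanφ'] / Σ W_i sinα_i, with Δl_i = b_i / cosα_i.
Slice 1: Δl = 1.9/cos0.1° = 1.900 m; N'_1 = 96·cos0.1° = 96.0; c'Δl = 24.51; W sinα = 0.2
Slice 2: Δl = 2.1/cos8.5° = 2.123 m; N'_2 = 322·cos8.5° = 318.5; c'Δl = 27.39; W sinα = 47.6
Slice 3: Δl = 2.7/cos18.7° = 2.850 m; N'_3 = 396·cos18.7° = 375.1; c'Δl = 36.77; W sinα = 127.0
Slice 4: Δl = 1.4/cos28.0° = 1.586 m; N'_4 = 182·cos28.0° = 160.7; c'Δl = 20.45; W sinα = 85.4
Slice 5: Δl = 2.6/cos38.0° = 3.299 m; N'_5 = 276·cos38.0° = 217.5; c'Δl = 42.56; W sinα = 169.9
Slice 6: Δl = 3.0/cos54.9° = 5.217 m; N'_6 = 154·cos54.9° = 88.6; c'Δl = 67.30; W sinα = 126.0
Σc'Δl = 219.0 kN/m; ΣN' = 1256.3 kN/m; ΣW sinα = 556.1 kN/m
Resisting = 219.0 + 1256.3·tan24.7° = 219.0 + 577.8 = 796.8 kN/m
FS = 796.8 / 556.1 = 1.433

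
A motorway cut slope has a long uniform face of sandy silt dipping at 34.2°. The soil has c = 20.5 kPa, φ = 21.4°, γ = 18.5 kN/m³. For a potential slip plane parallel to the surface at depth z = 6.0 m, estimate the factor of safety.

For an infinite slope with a slip plane parallel to the surface (no pore pressure): FS = [c + γz cos²β tanφ] / [γz sinβ cosβ].
γz = 18.5·6.0 = 111.00 kN/m²
Numerator = 20.5 + 111.00·cos²34.2°·tan21.4° = 20.5 + 111.00·0.6841·0.3919 = 50.257 kPa
Denominator = 111.00·sin34.2°·cos34.2° = 111.00·0.5621·0.8271 = 51.603 kPa
FS = 50.257 / 51.603 = 0.974

FS = 0.97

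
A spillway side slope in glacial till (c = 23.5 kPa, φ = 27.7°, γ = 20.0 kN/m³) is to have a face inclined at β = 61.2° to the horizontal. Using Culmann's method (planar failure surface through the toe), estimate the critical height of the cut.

H_c = 21.95 m

Culmann's analysis gives the critical failure plane at α_cr = (β + φ)/2 = (61.2 + 27.7)/2 = 44.5°, and the critical height
H_c = (4c/γ) · sinβ cosφ / [1 − cos(β − φ)]
    = (4·23.5/20.0) · sin61.2°·cos27.7° / [1 − cos(33.5°)]
    = 4.700 · 0.8763·0.8854 / [1 − 0.8339]
    = 4.700 · 0.7759 / 0.1661
    = 21.95 m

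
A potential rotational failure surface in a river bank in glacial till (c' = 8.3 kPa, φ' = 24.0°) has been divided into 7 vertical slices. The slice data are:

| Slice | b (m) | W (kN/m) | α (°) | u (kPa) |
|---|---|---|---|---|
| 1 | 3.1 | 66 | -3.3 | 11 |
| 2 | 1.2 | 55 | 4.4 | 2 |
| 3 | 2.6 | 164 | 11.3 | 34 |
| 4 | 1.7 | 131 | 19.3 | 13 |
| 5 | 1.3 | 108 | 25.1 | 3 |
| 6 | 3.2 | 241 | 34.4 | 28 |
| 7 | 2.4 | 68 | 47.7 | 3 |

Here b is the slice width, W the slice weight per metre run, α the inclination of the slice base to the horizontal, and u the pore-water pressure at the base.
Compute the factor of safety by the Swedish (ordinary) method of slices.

Ordinary method of slices: FS = Σ[c'·Δl_i + (W_i cosα_i − u_i·Δl_i)·tanφ'] / Σ W_i sinα_i, with Δl_i = b_i / cosα_i.
Slice 1: Δl = 3.1/cos(-3.3°) = 3.105 m; N'_1 = 66·cos(-3.3°) − 11·3.105 = 31.7; c'Δl = 25.77; W sinα = -3.8
Slice 2: Δl = 1.2/cos4.4° = 1.204 m; N'_2 = 55·cos4.4° − 2·1.204 = 52.4; c'Δl = 9.99; W sinα = 4.2
Slice 3: Δl = 2.6/cos11.3° = 2.651 m; N'_3 = 164·cos11.3° − 34·2.651 = 70.7; c'Δl = 22.01; W sinα = 32.1
Slice 4: Δl = 1.7/cos19.3° = 1.801 m; N'_4 = 131·cos19.3° − 13·1.801 = 100.2; c'Δl = 14.95; W sinα = 43.3
Slice 5: Δl = 1.3/cos25.1° = 1.436 m; N'_5 = 108·cos25.1° − 3·1.436 = 93.5; c'Δl = 11.92; W sinα = 45.8
Slice 6: Δl = 3.2/cos34.4° = 3.878 m; N'_6 = 241·cos34.4° − 28·3.878 = 90.3; c'Δl = 32.19; W sinα = 136.2
Slice 7: Δl = 2.4/cos47.7° = 3.566 m; N'_7 = 68·cos47.7° − 3·3.566 = 35.1; c'Δl = 29.60; W sinα = 50.3
Σc'Δl = 146.4 kN/m; ΣN' = 473.9 kN/m; ΣW sinα = 308.1 kN/m
Resisting = 146.4 + 473.9·tan24.0° = 146.4 + 211.0 = 357.4 kN/m
FS = 357.4 / 308.1 = 1.160

FS = 1.16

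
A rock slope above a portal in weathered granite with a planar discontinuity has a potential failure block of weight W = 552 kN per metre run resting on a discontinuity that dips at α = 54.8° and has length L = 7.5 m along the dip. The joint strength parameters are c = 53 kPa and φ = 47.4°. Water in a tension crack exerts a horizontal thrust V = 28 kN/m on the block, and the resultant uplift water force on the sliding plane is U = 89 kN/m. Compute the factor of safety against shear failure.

Resolving the block weight along and normal to the plane and applying the Mohr–Coulomb strength on the joint:
N' = W cosα − U − V sinα = 552·cos54.8° − 89 − 28·sin54.8° = 206.3 kN/m
Driving force T = W sinα + V cosα = 552·sin54.8° + 28·cos54.8° = 467.2 kN/m
Resisting force R = c·L + N'·tanφ = 53·7.5 + 206.3·tan47.4° = 397.5 + 224.4 = 621.9 kN/m
FS = R / T = 621.9 / 467.2 = 1.331

FS = 1.33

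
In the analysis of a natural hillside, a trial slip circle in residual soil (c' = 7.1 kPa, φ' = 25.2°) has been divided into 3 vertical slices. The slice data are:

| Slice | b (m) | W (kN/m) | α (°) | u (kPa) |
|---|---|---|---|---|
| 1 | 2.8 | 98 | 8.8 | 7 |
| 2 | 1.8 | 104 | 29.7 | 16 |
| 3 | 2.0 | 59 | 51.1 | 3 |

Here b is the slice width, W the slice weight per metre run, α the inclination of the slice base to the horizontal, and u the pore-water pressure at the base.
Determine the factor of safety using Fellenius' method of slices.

FS = 1.19

Ordinary method of slices: FS = Σ[c'·Δl_i + (W_i cosα_i − u_i·Δl_i)·tanφ'] / Σ W_i sinα_i, with Δl_i = b_i / cosα_i.
Slice 1: Δl = 2.8/cos8.8° = 2.833 m; N'_1 = 98·cos8.8° − 7·2.833 = 77.0; c'Δl = 20.12; W sinα = 15.0
Slice 2: Δl = 1.8/cos29.7° = 2.072 m; N'_2 = 104·cos29.7° − 16·2.072 = 57.2; c'Δl = 14.71; W sinα = 51.5
Slice 3: Δl = 2.0/cos51.1° = 3.185 m; N'_3 = 59·cos51.1° − 3·3.185 = 27.5; c'Δl = 22.61; W sinα = 45.9
Σc'Δl = 57.4 kN/m; ΣN' = 161.7 kN/m; ΣW sinα = 112.4 kN/m
Resisting = 57.4 + 161.7·tan25.2° = 57.4 + 76.1 = 133.5 kN/m
FS = 133.5 / 112.4 = 1.188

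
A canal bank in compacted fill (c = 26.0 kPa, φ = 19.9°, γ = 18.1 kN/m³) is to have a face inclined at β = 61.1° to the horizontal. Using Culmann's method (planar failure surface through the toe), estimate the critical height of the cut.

H_c = 19.10 m

Culmann's analysis gives the critical failure plane at α_cr = (β + φ)/2 = (61.1 + 19.9)/2 = 40.5°, and the critical height
H_c = (4c/γ) · sinβ cosφ / [1 − cos(β − φ)]
    = (4·26.0/18.1) · sin61.1°·cos19.9° / [1 − cos(41.2°)]
    = 5.746 · 0.8755·0.9403 / [1 − 0.7524]
    = 5.746 · 0.8232 / 0.2476
    = 19.10 m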